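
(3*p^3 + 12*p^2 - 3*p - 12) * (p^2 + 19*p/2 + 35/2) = 3*p^5 + 81*p^4/2 + 327*p^3/2 + 339*p^2/2 - 333*p/2 - 210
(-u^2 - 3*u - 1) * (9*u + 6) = -9*u^3 - 33*u^2 - 27*u - 6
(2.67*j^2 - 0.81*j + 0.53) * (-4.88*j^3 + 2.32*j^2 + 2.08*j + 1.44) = -13.0296*j^5 + 10.1472*j^4 + 1.088*j^3 + 3.3896*j^2 - 0.0640000000000001*j + 0.7632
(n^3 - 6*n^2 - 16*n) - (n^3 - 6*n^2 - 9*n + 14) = -7*n - 14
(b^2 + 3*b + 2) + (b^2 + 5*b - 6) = 2*b^2 + 8*b - 4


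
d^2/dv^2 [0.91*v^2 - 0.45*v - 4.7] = 1.82000000000000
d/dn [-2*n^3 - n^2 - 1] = 2*n*(-3*n - 1)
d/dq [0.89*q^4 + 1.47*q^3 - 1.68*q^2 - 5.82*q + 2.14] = 3.56*q^3 + 4.41*q^2 - 3.36*q - 5.82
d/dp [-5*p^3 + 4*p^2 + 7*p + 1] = -15*p^2 + 8*p + 7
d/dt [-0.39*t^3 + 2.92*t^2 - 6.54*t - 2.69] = -1.17*t^2 + 5.84*t - 6.54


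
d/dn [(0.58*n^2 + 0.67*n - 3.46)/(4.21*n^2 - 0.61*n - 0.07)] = (-3.1745*n^2 + 29.052*n - 2.1575)/(17.7241*n^4 - 5.1362*n^3 - 0.2173*n^2 + 0.0854*n + 0.0049)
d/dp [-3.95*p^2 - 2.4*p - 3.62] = -7.9*p - 2.4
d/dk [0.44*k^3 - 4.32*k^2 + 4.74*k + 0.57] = 1.32*k^2 - 8.64*k + 4.74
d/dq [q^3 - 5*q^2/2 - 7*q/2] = 3*q^2 - 5*q - 7/2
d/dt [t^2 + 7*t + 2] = 2*t + 7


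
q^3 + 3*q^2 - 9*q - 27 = (q - 3)*(q + 3)^2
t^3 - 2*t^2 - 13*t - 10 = (t - 5)*(t + 1)*(t + 2)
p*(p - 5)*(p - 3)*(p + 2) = p^4 - 6*p^3 - p^2 + 30*p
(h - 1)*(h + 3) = h^2 + 2*h - 3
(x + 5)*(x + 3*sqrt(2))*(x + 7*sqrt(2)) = x^3 + 5*x^2 + 10*sqrt(2)*x^2 + 42*x + 50*sqrt(2)*x + 210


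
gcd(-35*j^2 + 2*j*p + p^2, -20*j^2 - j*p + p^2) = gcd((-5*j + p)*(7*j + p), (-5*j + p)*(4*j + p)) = -5*j + p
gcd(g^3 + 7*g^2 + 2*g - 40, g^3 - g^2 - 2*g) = g - 2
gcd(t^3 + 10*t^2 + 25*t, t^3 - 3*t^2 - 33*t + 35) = t + 5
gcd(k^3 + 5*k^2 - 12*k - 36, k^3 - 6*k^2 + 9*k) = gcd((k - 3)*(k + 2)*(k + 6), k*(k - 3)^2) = k - 3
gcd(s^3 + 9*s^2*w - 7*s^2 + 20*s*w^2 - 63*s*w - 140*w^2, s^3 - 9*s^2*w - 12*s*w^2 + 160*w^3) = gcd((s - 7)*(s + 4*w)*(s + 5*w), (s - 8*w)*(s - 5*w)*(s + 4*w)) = s + 4*w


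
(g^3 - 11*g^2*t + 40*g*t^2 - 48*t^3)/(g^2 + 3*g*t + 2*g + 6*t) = (g^3 - 11*g^2*t + 40*g*t^2 - 48*t^3)/(g^2 + 3*g*t + 2*g + 6*t)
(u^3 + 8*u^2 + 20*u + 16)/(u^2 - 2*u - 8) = (u^2 + 6*u + 8)/(u - 4)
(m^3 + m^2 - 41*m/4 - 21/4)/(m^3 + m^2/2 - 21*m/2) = (m + 1/2)/m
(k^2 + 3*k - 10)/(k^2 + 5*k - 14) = (k + 5)/(k + 7)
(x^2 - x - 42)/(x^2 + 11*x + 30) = (x - 7)/(x + 5)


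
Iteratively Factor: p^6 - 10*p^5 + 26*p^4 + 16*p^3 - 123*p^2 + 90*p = (p - 3)*(p^5 - 7*p^4 + 5*p^3 + 31*p^2 - 30*p) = (p - 3)^2*(p^4 - 4*p^3 - 7*p^2 + 10*p) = p*(p - 3)^2*(p^3 - 4*p^2 - 7*p + 10) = p*(p - 3)^2*(p - 1)*(p^2 - 3*p - 10) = p*(p - 3)^2*(p - 1)*(p + 2)*(p - 5)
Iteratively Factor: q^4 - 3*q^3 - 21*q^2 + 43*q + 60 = (q + 4)*(q^3 - 7*q^2 + 7*q + 15) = (q + 1)*(q + 4)*(q^2 - 8*q + 15) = (q - 5)*(q + 1)*(q + 4)*(q - 3)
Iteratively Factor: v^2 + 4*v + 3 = (v + 3)*(v + 1)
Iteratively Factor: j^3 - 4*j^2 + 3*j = (j - 3)*(j^2 - j) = (j - 3)*(j - 1)*(j)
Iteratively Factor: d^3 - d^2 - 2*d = (d - 2)*(d^2 + d) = (d - 2)*(d + 1)*(d)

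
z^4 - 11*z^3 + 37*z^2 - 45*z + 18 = (z - 6)*(z - 3)*(z - 1)^2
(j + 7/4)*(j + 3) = j^2 + 19*j/4 + 21/4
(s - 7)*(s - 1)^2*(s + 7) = s^4 - 2*s^3 - 48*s^2 + 98*s - 49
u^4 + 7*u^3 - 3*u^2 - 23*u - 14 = (u - 2)*(u + 1)^2*(u + 7)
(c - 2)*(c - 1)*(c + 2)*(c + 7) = c^4 + 6*c^3 - 11*c^2 - 24*c + 28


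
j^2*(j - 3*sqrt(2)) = j^3 - 3*sqrt(2)*j^2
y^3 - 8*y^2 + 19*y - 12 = (y - 4)*(y - 3)*(y - 1)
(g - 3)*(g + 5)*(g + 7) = g^3 + 9*g^2 - g - 105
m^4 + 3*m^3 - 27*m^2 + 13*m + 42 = (m - 3)*(m - 2)*(m + 1)*(m + 7)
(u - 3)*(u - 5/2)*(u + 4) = u^3 - 3*u^2/2 - 29*u/2 + 30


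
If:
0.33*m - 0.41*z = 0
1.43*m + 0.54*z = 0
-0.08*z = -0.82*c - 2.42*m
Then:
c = 0.00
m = 0.00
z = 0.00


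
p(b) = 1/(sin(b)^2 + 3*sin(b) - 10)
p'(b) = (-2*sin(b)*cos(b) - 3*cos(b))/(sin(b)^2 + 3*sin(b) - 10)^2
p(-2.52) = -0.09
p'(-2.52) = 0.01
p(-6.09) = -0.11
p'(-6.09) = -0.04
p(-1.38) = -0.08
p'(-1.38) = -0.00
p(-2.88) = -0.09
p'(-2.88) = 0.02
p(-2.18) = -0.08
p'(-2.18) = 0.01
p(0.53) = -0.12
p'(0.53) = -0.05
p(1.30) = -0.16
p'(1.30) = -0.03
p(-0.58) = -0.09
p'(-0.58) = -0.01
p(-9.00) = -0.09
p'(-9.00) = 0.02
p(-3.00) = -0.10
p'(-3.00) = 0.02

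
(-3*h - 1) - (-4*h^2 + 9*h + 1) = 4*h^2 - 12*h - 2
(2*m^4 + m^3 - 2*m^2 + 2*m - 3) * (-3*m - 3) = -6*m^5 - 9*m^4 + 3*m^3 + 3*m + 9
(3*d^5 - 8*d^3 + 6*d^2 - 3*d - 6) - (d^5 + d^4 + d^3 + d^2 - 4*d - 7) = 2*d^5 - d^4 - 9*d^3 + 5*d^2 + d + 1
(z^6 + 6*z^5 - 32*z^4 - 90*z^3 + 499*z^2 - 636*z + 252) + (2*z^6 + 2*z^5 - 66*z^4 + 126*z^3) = 3*z^6 + 8*z^5 - 98*z^4 + 36*z^3 + 499*z^2 - 636*z + 252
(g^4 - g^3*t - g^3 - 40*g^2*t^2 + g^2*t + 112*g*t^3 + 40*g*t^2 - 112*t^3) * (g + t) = g^5 - g^4 - 41*g^3*t^2 + 72*g^2*t^3 + 41*g^2*t^2 + 112*g*t^4 - 72*g*t^3 - 112*t^4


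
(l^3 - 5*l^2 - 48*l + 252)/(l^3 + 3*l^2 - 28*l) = (l^2 - 12*l + 36)/(l*(l - 4))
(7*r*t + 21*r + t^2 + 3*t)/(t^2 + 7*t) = (7*r*t + 21*r + t^2 + 3*t)/(t*(t + 7))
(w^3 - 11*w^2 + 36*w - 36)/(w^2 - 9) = (w^2 - 8*w + 12)/(w + 3)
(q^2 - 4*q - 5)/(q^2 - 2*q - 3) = (q - 5)/(q - 3)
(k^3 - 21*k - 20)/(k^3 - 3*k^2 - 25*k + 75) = (k^2 + 5*k + 4)/(k^2 + 2*k - 15)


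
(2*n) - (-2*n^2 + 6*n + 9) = 2*n^2 - 4*n - 9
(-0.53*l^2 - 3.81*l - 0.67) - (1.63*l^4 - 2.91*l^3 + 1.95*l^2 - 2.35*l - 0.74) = -1.63*l^4 + 2.91*l^3 - 2.48*l^2 - 1.46*l + 0.07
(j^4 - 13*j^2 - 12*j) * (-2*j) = -2*j^5 + 26*j^3 + 24*j^2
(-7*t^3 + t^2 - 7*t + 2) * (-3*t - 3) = 21*t^4 + 18*t^3 + 18*t^2 + 15*t - 6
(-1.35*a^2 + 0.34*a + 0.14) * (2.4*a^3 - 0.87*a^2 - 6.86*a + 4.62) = -3.24*a^5 + 1.9905*a^4 + 9.3012*a^3 - 8.6912*a^2 + 0.6104*a + 0.6468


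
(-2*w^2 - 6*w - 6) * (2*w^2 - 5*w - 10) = -4*w^4 - 2*w^3 + 38*w^2 + 90*w + 60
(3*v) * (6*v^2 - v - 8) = 18*v^3 - 3*v^2 - 24*v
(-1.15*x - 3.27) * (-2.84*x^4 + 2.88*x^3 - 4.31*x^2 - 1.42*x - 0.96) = 3.266*x^5 + 5.9748*x^4 - 4.4611*x^3 + 15.7267*x^2 + 5.7474*x + 3.1392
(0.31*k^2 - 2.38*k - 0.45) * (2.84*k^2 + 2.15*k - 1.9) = 0.8804*k^4 - 6.0927*k^3 - 6.984*k^2 + 3.5545*k + 0.855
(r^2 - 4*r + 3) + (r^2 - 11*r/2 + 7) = 2*r^2 - 19*r/2 + 10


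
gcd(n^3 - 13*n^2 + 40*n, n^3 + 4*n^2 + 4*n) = n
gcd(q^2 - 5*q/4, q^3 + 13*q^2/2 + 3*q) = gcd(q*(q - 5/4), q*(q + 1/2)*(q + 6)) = q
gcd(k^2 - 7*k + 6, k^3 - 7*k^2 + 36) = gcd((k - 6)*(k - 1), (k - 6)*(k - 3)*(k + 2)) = k - 6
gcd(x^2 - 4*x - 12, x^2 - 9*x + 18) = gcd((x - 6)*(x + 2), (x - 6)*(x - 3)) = x - 6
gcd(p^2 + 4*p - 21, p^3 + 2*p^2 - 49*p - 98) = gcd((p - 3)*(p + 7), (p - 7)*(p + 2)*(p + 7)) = p + 7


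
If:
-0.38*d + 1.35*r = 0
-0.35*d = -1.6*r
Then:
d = 0.00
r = 0.00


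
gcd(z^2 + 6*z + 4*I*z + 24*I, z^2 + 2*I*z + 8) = z + 4*I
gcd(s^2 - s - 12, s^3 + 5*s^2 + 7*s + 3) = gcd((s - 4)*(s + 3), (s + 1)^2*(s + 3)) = s + 3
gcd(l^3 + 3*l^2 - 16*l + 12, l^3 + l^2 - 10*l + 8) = l^2 - 3*l + 2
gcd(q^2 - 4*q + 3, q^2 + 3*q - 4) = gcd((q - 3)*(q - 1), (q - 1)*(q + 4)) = q - 1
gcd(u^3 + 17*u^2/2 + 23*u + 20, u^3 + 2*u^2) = u + 2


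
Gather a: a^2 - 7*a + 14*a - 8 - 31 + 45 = a^2 + 7*a + 6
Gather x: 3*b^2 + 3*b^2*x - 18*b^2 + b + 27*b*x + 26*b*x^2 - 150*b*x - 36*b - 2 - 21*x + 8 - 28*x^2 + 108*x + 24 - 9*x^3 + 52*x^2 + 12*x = -15*b^2 - 35*b - 9*x^3 + x^2*(26*b + 24) + x*(3*b^2 - 123*b + 99) + 30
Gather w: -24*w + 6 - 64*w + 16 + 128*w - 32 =40*w - 10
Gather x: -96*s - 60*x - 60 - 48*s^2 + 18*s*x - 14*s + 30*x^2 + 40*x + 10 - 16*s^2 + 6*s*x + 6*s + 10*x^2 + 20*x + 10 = -64*s^2 + 24*s*x - 104*s + 40*x^2 - 40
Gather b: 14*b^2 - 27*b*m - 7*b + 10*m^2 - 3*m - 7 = 14*b^2 + b*(-27*m - 7) + 10*m^2 - 3*m - 7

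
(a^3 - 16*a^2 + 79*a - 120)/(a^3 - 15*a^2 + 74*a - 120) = (a^2 - 11*a + 24)/(a^2 - 10*a + 24)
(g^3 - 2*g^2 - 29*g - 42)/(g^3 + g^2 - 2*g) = (g^2 - 4*g - 21)/(g*(g - 1))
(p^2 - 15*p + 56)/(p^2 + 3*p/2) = 2*(p^2 - 15*p + 56)/(p*(2*p + 3))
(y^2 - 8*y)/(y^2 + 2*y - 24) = y*(y - 8)/(y^2 + 2*y - 24)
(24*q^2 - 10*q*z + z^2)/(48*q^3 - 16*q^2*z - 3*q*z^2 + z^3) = (-6*q + z)/(-12*q^2 + q*z + z^2)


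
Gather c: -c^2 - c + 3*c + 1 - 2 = -c^2 + 2*c - 1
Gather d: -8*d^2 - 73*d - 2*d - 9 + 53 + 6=-8*d^2 - 75*d + 50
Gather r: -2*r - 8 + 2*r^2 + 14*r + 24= 2*r^2 + 12*r + 16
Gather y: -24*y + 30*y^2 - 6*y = 30*y^2 - 30*y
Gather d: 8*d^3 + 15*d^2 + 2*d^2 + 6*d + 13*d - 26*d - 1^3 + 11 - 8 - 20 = 8*d^3 + 17*d^2 - 7*d - 18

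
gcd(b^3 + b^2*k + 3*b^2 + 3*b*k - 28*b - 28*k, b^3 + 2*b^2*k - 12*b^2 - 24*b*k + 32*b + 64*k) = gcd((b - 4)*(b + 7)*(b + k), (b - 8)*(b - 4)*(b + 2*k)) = b - 4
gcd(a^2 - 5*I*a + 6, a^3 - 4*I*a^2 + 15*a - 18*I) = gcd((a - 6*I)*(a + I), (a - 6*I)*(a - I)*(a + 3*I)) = a - 6*I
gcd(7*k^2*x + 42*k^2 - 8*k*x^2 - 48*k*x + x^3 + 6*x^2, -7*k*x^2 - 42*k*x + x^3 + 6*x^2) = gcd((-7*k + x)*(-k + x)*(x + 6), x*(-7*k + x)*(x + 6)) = -7*k*x - 42*k + x^2 + 6*x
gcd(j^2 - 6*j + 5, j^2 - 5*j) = j - 5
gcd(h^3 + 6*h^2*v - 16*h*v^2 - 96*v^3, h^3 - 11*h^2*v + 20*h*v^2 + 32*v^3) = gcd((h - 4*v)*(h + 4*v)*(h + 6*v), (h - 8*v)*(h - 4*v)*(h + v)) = -h + 4*v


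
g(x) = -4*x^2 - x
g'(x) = -8*x - 1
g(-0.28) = -0.03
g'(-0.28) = 1.24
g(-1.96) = -13.41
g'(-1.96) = 14.68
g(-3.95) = -58.46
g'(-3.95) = 30.60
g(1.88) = -16.02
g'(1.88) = -16.04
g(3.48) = -51.92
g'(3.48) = -28.84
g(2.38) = -25.04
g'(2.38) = -20.04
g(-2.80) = -28.56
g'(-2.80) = 21.40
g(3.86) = -63.46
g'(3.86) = -31.88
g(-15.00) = -885.00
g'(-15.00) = 119.00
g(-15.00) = -885.00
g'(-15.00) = 119.00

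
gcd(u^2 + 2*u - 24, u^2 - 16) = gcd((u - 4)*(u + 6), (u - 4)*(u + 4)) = u - 4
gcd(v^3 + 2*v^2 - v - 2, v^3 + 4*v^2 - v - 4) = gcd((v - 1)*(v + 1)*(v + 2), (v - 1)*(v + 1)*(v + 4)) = v^2 - 1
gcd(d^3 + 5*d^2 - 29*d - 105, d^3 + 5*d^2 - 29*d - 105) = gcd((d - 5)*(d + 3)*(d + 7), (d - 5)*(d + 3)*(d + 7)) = d^3 + 5*d^2 - 29*d - 105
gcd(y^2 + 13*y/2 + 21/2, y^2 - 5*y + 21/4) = 1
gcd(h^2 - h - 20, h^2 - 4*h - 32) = h + 4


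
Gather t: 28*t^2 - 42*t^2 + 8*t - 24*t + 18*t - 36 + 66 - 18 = -14*t^2 + 2*t + 12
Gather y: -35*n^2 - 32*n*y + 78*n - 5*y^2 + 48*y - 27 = -35*n^2 + 78*n - 5*y^2 + y*(48 - 32*n) - 27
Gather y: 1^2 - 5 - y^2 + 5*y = -y^2 + 5*y - 4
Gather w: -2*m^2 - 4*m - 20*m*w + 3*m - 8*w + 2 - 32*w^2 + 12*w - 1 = -2*m^2 - m - 32*w^2 + w*(4 - 20*m) + 1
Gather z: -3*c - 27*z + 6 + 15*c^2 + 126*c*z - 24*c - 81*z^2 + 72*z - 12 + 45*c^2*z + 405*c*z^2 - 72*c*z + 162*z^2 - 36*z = 15*c^2 - 27*c + z^2*(405*c + 81) + z*(45*c^2 + 54*c + 9) - 6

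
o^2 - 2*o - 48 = (o - 8)*(o + 6)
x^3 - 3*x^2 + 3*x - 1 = (x - 1)^3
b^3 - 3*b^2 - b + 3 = (b - 3)*(b - 1)*(b + 1)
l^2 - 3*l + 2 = (l - 2)*(l - 1)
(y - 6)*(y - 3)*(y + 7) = y^3 - 2*y^2 - 45*y + 126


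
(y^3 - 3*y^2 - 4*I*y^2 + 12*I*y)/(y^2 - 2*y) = (y^2 - 3*y - 4*I*y + 12*I)/(y - 2)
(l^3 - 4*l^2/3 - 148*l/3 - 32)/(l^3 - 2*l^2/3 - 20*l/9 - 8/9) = 3*(l^2 - 2*l - 48)/(3*l^2 - 4*l - 4)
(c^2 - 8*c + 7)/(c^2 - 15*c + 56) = (c - 1)/(c - 8)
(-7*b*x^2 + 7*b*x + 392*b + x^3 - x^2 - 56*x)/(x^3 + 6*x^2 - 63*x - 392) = (-7*b + x)/(x + 7)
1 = 1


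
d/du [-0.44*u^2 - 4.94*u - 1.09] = -0.88*u - 4.94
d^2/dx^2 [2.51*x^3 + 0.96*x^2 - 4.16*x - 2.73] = 15.06*x + 1.92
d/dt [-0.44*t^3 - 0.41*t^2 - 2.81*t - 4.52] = -1.32*t^2 - 0.82*t - 2.81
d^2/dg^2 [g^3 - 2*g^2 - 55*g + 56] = 6*g - 4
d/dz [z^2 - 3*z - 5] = 2*z - 3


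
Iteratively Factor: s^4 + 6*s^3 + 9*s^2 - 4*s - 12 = (s + 2)*(s^3 + 4*s^2 + s - 6) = (s + 2)^2*(s^2 + 2*s - 3) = (s + 2)^2*(s + 3)*(s - 1)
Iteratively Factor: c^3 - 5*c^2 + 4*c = (c)*(c^2 - 5*c + 4) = c*(c - 4)*(c - 1)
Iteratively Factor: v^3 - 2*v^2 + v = (v)*(v^2 - 2*v + 1) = v*(v - 1)*(v - 1)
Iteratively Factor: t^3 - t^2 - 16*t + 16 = (t - 4)*(t^2 + 3*t - 4) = (t - 4)*(t + 4)*(t - 1)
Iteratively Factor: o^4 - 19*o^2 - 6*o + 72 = (o - 2)*(o^3 + 2*o^2 - 15*o - 36) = (o - 4)*(o - 2)*(o^2 + 6*o + 9) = (o - 4)*(o - 2)*(o + 3)*(o + 3)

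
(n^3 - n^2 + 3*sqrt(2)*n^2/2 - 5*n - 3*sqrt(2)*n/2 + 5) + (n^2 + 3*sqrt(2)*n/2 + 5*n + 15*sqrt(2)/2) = n^3 + 3*sqrt(2)*n^2/2 + 5 + 15*sqrt(2)/2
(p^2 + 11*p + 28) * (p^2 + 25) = p^4 + 11*p^3 + 53*p^2 + 275*p + 700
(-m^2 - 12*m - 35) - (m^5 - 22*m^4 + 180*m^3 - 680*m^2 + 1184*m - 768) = -m^5 + 22*m^4 - 180*m^3 + 679*m^2 - 1196*m + 733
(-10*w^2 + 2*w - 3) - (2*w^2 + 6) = -12*w^2 + 2*w - 9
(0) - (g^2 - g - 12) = -g^2 + g + 12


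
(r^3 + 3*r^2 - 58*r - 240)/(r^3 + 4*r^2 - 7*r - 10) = (r^2 - 2*r - 48)/(r^2 - r - 2)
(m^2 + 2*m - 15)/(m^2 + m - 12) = (m + 5)/(m + 4)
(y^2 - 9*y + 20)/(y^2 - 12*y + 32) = (y - 5)/(y - 8)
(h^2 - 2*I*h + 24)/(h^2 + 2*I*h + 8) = (h - 6*I)/(h - 2*I)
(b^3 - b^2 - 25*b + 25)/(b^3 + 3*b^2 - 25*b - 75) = (b - 1)/(b + 3)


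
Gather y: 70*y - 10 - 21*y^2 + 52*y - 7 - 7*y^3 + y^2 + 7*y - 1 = -7*y^3 - 20*y^2 + 129*y - 18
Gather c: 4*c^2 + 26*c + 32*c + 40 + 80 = 4*c^2 + 58*c + 120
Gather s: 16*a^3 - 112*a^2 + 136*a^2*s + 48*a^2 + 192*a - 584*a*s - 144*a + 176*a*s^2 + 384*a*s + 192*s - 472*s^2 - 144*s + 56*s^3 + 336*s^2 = 16*a^3 - 64*a^2 + 48*a + 56*s^3 + s^2*(176*a - 136) + s*(136*a^2 - 200*a + 48)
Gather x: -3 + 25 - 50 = -28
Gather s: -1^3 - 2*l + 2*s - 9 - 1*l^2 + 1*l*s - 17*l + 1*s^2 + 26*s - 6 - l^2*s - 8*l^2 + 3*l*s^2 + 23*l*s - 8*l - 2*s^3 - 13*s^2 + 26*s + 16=-9*l^2 - 27*l - 2*s^3 + s^2*(3*l - 12) + s*(-l^2 + 24*l + 54)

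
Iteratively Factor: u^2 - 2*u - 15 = (u + 3)*(u - 5)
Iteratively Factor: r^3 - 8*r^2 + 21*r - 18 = (r - 3)*(r^2 - 5*r + 6) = (r - 3)^2*(r - 2)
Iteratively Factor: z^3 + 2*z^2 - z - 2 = (z + 2)*(z^2 - 1) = (z + 1)*(z + 2)*(z - 1)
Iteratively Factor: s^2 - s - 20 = (s - 5)*(s + 4)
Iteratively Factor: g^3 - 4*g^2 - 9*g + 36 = (g + 3)*(g^2 - 7*g + 12) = (g - 3)*(g + 3)*(g - 4)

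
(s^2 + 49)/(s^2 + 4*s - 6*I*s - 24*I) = (s^2 + 49)/(s^2 + s*(4 - 6*I) - 24*I)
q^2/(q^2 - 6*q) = q/(q - 6)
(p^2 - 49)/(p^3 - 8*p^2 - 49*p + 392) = 1/(p - 8)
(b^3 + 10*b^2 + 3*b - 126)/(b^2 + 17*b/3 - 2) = 3*(b^2 + 4*b - 21)/(3*b - 1)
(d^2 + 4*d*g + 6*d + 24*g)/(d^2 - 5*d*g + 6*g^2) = (d^2 + 4*d*g + 6*d + 24*g)/(d^2 - 5*d*g + 6*g^2)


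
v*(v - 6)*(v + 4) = v^3 - 2*v^2 - 24*v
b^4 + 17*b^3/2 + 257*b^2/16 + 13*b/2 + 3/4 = (b + 1/4)^2*(b + 2)*(b + 6)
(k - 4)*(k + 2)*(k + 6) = k^3 + 4*k^2 - 20*k - 48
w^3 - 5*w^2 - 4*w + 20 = (w - 5)*(w - 2)*(w + 2)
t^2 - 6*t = t*(t - 6)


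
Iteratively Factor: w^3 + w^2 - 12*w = (w)*(w^2 + w - 12) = w*(w - 3)*(w + 4)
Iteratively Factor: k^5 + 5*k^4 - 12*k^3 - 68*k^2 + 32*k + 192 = (k + 2)*(k^4 + 3*k^3 - 18*k^2 - 32*k + 96) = (k - 2)*(k + 2)*(k^3 + 5*k^2 - 8*k - 48) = (k - 3)*(k - 2)*(k + 2)*(k^2 + 8*k + 16) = (k - 3)*(k - 2)*(k + 2)*(k + 4)*(k + 4)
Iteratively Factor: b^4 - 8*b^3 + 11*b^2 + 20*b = (b + 1)*(b^3 - 9*b^2 + 20*b) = b*(b + 1)*(b^2 - 9*b + 20) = b*(b - 5)*(b + 1)*(b - 4)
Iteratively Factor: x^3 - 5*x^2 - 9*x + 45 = (x - 5)*(x^2 - 9) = (x - 5)*(x + 3)*(x - 3)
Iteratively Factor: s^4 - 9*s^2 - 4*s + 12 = (s + 2)*(s^3 - 2*s^2 - 5*s + 6) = (s - 3)*(s + 2)*(s^2 + s - 2) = (s - 3)*(s + 2)^2*(s - 1)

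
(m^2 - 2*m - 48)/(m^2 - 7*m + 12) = (m^2 - 2*m - 48)/(m^2 - 7*m + 12)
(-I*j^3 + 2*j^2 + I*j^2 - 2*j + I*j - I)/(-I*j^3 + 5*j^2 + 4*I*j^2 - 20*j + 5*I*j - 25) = (j^3 + j^2*(-1 + 2*I) - j*(1 + 2*I) + 1)/(j^3 + j^2*(-4 + 5*I) - 5*j*(1 + 4*I) - 25*I)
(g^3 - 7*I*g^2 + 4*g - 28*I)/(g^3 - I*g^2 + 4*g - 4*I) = (g - 7*I)/(g - I)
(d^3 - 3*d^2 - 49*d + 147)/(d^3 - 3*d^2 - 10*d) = (-d^3 + 3*d^2 + 49*d - 147)/(d*(-d^2 + 3*d + 10))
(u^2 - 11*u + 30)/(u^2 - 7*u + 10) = (u - 6)/(u - 2)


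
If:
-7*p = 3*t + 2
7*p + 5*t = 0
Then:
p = -5/7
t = 1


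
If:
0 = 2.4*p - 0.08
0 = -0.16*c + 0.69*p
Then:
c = 0.14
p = 0.03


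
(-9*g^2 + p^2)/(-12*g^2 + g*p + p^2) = (3*g + p)/(4*g + p)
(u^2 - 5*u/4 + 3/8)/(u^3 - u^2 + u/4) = (4*u - 3)/(2*u*(2*u - 1))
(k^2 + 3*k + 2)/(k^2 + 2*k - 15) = (k^2 + 3*k + 2)/(k^2 + 2*k - 15)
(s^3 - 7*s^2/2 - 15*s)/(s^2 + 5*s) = (s^2 - 7*s/2 - 15)/(s + 5)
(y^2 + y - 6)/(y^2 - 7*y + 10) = (y + 3)/(y - 5)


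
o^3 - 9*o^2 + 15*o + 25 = (o - 5)^2*(o + 1)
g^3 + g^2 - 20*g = g*(g - 4)*(g + 5)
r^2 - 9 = (r - 3)*(r + 3)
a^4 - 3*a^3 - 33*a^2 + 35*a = a*(a - 7)*(a - 1)*(a + 5)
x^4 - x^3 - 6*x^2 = x^2*(x - 3)*(x + 2)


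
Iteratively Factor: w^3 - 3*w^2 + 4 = (w - 2)*(w^2 - w - 2) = (w - 2)^2*(w + 1)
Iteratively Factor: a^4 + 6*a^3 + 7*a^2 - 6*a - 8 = (a + 1)*(a^3 + 5*a^2 + 2*a - 8) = (a - 1)*(a + 1)*(a^2 + 6*a + 8) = (a - 1)*(a + 1)*(a + 2)*(a + 4)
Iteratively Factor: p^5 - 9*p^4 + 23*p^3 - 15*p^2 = (p - 3)*(p^4 - 6*p^3 + 5*p^2) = (p - 3)*(p - 1)*(p^3 - 5*p^2) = (p - 5)*(p - 3)*(p - 1)*(p^2) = p*(p - 5)*(p - 3)*(p - 1)*(p)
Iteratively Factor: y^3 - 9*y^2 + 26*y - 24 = (y - 4)*(y^2 - 5*y + 6) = (y - 4)*(y - 2)*(y - 3)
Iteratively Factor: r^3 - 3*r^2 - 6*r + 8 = (r - 1)*(r^2 - 2*r - 8) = (r - 1)*(r + 2)*(r - 4)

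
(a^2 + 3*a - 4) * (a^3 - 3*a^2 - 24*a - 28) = a^5 - 37*a^3 - 88*a^2 + 12*a + 112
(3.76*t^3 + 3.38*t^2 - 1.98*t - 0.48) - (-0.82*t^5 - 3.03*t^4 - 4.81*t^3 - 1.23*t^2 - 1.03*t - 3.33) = 0.82*t^5 + 3.03*t^4 + 8.57*t^3 + 4.61*t^2 - 0.95*t + 2.85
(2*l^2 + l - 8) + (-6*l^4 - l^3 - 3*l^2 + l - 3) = -6*l^4 - l^3 - l^2 + 2*l - 11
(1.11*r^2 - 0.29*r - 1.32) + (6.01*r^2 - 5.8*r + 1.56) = 7.12*r^2 - 6.09*r + 0.24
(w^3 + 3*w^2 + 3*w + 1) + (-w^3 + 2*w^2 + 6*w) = 5*w^2 + 9*w + 1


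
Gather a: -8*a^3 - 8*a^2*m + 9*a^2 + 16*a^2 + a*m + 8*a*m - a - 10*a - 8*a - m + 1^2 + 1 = -8*a^3 + a^2*(25 - 8*m) + a*(9*m - 19) - m + 2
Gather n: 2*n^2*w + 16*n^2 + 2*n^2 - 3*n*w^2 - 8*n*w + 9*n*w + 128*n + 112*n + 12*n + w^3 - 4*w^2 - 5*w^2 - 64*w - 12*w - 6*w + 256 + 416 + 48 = n^2*(2*w + 18) + n*(-3*w^2 + w + 252) + w^3 - 9*w^2 - 82*w + 720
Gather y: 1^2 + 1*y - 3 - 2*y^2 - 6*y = -2*y^2 - 5*y - 2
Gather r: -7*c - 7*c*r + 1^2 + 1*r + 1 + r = -7*c + r*(2 - 7*c) + 2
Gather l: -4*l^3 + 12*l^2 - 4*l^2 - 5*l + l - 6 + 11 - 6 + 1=-4*l^3 + 8*l^2 - 4*l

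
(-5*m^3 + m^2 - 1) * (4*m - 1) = -20*m^4 + 9*m^3 - m^2 - 4*m + 1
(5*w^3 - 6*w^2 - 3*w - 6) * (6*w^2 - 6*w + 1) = 30*w^5 - 66*w^4 + 23*w^3 - 24*w^2 + 33*w - 6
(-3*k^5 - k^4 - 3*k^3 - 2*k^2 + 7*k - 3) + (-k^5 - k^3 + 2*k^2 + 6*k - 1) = -4*k^5 - k^4 - 4*k^3 + 13*k - 4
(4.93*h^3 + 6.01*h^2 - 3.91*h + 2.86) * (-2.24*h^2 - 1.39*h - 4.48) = -11.0432*h^5 - 20.3151*h^4 - 21.6819*h^3 - 27.8963*h^2 + 13.5414*h - 12.8128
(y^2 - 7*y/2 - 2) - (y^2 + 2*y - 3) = 1 - 11*y/2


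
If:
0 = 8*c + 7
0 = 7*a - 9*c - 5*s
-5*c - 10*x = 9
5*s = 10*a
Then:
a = 21/8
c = -7/8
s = 21/4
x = -37/80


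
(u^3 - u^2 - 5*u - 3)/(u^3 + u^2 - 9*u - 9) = (u + 1)/(u + 3)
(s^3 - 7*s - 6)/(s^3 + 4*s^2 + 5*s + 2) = (s - 3)/(s + 1)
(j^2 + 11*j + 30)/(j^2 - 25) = (j + 6)/(j - 5)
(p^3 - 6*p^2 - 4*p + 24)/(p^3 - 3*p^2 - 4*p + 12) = (p - 6)/(p - 3)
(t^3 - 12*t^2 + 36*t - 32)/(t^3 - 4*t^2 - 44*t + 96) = (t - 2)/(t + 6)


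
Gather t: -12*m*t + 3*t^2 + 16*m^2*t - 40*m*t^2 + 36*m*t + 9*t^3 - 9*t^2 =9*t^3 + t^2*(-40*m - 6) + t*(16*m^2 + 24*m)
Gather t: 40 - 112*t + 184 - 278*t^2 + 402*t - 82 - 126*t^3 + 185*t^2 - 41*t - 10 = -126*t^3 - 93*t^2 + 249*t + 132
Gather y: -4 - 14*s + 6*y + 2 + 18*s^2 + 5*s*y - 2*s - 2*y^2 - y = 18*s^2 - 16*s - 2*y^2 + y*(5*s + 5) - 2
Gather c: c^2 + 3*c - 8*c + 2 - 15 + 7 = c^2 - 5*c - 6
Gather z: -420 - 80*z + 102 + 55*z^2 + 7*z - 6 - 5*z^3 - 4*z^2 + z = -5*z^3 + 51*z^2 - 72*z - 324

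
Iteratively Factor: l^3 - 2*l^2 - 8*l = (l)*(l^2 - 2*l - 8) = l*(l + 2)*(l - 4)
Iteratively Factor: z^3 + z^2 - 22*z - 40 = (z - 5)*(z^2 + 6*z + 8) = (z - 5)*(z + 4)*(z + 2)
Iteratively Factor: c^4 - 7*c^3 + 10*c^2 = (c)*(c^3 - 7*c^2 + 10*c) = c*(c - 5)*(c^2 - 2*c) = c*(c - 5)*(c - 2)*(c)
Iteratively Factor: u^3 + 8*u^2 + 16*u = (u + 4)*(u^2 + 4*u) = (u + 4)^2*(u)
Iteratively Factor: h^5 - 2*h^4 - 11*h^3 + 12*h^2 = (h + 3)*(h^4 - 5*h^3 + 4*h^2) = h*(h + 3)*(h^3 - 5*h^2 + 4*h) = h^2*(h + 3)*(h^2 - 5*h + 4) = h^2*(h - 4)*(h + 3)*(h - 1)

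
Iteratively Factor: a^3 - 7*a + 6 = (a + 3)*(a^2 - 3*a + 2) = (a - 2)*(a + 3)*(a - 1)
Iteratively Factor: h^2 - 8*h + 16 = (h - 4)*(h - 4)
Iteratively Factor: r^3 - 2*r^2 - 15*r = (r - 5)*(r^2 + 3*r) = r*(r - 5)*(r + 3)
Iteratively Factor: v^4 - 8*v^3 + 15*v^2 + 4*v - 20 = (v - 5)*(v^3 - 3*v^2 + 4) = (v - 5)*(v + 1)*(v^2 - 4*v + 4) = (v - 5)*(v - 2)*(v + 1)*(v - 2)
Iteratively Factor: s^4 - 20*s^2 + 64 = (s - 4)*(s^3 + 4*s^2 - 4*s - 16) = (s - 4)*(s - 2)*(s^2 + 6*s + 8) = (s - 4)*(s - 2)*(s + 2)*(s + 4)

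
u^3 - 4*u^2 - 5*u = u*(u - 5)*(u + 1)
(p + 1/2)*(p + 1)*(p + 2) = p^3 + 7*p^2/2 + 7*p/2 + 1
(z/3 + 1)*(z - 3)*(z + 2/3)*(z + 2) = z^4/3 + 8*z^3/9 - 23*z^2/9 - 8*z - 4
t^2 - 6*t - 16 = (t - 8)*(t + 2)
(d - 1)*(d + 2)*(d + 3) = d^3 + 4*d^2 + d - 6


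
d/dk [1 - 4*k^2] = -8*k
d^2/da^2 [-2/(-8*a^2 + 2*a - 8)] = 2*(-16*a^2 + 4*a + (8*a - 1)^2 - 16)/(4*a^2 - a + 4)^3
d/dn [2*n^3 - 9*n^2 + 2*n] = 6*n^2 - 18*n + 2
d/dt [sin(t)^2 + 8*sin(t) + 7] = 2*(sin(t) + 4)*cos(t)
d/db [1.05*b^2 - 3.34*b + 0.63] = 2.1*b - 3.34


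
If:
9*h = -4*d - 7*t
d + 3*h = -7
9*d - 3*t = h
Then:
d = 28/41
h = -105/41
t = 119/41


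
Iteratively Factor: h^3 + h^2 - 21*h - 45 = (h + 3)*(h^2 - 2*h - 15) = (h + 3)^2*(h - 5)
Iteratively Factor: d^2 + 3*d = (d + 3)*(d)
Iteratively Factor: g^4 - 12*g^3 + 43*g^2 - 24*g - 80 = (g - 4)*(g^3 - 8*g^2 + 11*g + 20) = (g - 4)^2*(g^2 - 4*g - 5) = (g - 4)^2*(g + 1)*(g - 5)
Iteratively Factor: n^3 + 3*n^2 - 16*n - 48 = (n - 4)*(n^2 + 7*n + 12) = (n - 4)*(n + 4)*(n + 3)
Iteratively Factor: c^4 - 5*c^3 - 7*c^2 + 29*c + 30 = (c - 3)*(c^3 - 2*c^2 - 13*c - 10) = (c - 5)*(c - 3)*(c^2 + 3*c + 2) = (c - 5)*(c - 3)*(c + 2)*(c + 1)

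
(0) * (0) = 0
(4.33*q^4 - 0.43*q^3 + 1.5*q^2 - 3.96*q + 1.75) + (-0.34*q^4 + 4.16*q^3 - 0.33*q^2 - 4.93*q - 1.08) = 3.99*q^4 + 3.73*q^3 + 1.17*q^2 - 8.89*q + 0.67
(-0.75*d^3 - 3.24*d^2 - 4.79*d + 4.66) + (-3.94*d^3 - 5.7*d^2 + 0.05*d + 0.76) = -4.69*d^3 - 8.94*d^2 - 4.74*d + 5.42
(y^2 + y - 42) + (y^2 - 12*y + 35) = 2*y^2 - 11*y - 7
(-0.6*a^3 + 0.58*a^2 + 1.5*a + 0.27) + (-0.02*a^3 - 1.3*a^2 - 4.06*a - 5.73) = -0.62*a^3 - 0.72*a^2 - 2.56*a - 5.46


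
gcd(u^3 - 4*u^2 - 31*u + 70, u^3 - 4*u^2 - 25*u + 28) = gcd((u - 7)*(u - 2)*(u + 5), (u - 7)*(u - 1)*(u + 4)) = u - 7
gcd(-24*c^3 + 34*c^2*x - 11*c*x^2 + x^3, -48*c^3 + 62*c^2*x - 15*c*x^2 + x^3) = 6*c^2 - 7*c*x + x^2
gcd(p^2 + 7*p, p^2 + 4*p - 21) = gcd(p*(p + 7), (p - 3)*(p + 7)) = p + 7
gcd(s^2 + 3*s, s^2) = s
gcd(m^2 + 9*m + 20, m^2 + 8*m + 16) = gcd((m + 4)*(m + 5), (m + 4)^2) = m + 4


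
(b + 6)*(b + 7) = b^2 + 13*b + 42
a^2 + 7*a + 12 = (a + 3)*(a + 4)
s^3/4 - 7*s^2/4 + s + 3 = (s/4 + 1/4)*(s - 6)*(s - 2)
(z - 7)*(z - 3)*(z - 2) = z^3 - 12*z^2 + 41*z - 42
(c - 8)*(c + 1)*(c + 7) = c^3 - 57*c - 56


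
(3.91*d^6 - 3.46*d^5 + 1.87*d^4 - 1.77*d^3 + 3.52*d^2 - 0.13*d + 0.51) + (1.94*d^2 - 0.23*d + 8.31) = 3.91*d^6 - 3.46*d^5 + 1.87*d^4 - 1.77*d^3 + 5.46*d^2 - 0.36*d + 8.82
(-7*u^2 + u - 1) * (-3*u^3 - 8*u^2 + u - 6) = 21*u^5 + 53*u^4 - 12*u^3 + 51*u^2 - 7*u + 6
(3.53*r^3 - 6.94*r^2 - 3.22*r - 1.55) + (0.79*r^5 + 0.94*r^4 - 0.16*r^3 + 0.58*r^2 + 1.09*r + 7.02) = 0.79*r^5 + 0.94*r^4 + 3.37*r^3 - 6.36*r^2 - 2.13*r + 5.47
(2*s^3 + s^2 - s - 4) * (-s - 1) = -2*s^4 - 3*s^3 + 5*s + 4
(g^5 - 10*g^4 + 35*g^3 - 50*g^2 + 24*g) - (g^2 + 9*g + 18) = g^5 - 10*g^4 + 35*g^3 - 51*g^2 + 15*g - 18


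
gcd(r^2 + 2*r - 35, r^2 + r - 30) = r - 5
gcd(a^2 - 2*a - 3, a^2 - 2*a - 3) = a^2 - 2*a - 3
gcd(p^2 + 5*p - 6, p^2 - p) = p - 1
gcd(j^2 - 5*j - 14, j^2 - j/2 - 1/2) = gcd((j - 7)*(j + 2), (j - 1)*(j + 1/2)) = 1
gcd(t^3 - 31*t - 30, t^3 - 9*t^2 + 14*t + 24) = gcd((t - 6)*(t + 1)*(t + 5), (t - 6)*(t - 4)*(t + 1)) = t^2 - 5*t - 6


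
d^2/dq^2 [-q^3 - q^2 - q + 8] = -6*q - 2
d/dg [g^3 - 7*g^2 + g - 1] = 3*g^2 - 14*g + 1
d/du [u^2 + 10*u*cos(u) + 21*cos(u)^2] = -10*u*sin(u) + 2*u - 21*sin(2*u) + 10*cos(u)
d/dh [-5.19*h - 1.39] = -5.19000000000000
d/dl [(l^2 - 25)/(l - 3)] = (-l^2 + 2*l*(l - 3) + 25)/(l - 3)^2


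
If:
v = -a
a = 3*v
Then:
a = 0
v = 0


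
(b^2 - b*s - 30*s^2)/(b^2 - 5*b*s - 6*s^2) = (b + 5*s)/(b + s)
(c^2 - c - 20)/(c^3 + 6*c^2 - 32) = (c - 5)/(c^2 + 2*c - 8)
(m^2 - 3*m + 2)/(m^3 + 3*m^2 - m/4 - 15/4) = 4*(m - 2)/(4*m^2 + 16*m + 15)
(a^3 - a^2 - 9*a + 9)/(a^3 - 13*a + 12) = (a + 3)/(a + 4)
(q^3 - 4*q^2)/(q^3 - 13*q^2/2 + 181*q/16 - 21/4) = 16*q^2/(16*q^2 - 40*q + 21)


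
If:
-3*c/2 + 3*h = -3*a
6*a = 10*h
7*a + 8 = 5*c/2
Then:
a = 8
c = 128/5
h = 24/5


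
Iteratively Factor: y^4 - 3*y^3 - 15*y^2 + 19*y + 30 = (y - 2)*(y^3 - y^2 - 17*y - 15) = (y - 2)*(y + 1)*(y^2 - 2*y - 15) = (y - 5)*(y - 2)*(y + 1)*(y + 3)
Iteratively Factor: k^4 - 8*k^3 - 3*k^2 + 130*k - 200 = (k - 5)*(k^3 - 3*k^2 - 18*k + 40) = (k - 5)*(k - 2)*(k^2 - k - 20) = (k - 5)*(k - 2)*(k + 4)*(k - 5)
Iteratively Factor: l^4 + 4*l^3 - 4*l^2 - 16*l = (l + 4)*(l^3 - 4*l) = (l - 2)*(l + 4)*(l^2 + 2*l) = (l - 2)*(l + 2)*(l + 4)*(l)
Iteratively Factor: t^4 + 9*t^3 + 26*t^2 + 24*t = (t)*(t^3 + 9*t^2 + 26*t + 24) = t*(t + 3)*(t^2 + 6*t + 8) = t*(t + 2)*(t + 3)*(t + 4)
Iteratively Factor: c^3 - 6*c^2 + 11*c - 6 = (c - 1)*(c^2 - 5*c + 6) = (c - 2)*(c - 1)*(c - 3)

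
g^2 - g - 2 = (g - 2)*(g + 1)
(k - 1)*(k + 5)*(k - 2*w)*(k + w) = k^4 - k^3*w + 4*k^3 - 2*k^2*w^2 - 4*k^2*w - 5*k^2 - 8*k*w^2 + 5*k*w + 10*w^2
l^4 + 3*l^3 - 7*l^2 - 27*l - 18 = (l - 3)*(l + 1)*(l + 2)*(l + 3)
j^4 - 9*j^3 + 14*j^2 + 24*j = j*(j - 6)*(j - 4)*(j + 1)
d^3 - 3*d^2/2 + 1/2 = (d - 1)^2*(d + 1/2)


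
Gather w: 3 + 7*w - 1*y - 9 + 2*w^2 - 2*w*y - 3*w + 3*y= 2*w^2 + w*(4 - 2*y) + 2*y - 6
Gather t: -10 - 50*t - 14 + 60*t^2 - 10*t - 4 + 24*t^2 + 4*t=84*t^2 - 56*t - 28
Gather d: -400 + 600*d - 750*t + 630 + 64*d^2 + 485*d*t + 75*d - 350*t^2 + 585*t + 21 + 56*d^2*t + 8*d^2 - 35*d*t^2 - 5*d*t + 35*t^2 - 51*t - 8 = d^2*(56*t + 72) + d*(-35*t^2 + 480*t + 675) - 315*t^2 - 216*t + 243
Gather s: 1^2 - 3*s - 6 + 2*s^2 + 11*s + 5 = 2*s^2 + 8*s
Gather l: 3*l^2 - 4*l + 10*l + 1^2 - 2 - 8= 3*l^2 + 6*l - 9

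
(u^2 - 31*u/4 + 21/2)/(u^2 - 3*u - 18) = (u - 7/4)/(u + 3)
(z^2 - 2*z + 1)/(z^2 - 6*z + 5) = (z - 1)/(z - 5)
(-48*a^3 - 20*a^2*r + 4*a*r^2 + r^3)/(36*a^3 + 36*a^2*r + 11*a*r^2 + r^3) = (-4*a + r)/(3*a + r)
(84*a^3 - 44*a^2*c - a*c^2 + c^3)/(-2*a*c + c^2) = -42*a^2/c + a + c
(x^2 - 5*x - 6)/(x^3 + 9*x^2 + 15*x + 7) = (x - 6)/(x^2 + 8*x + 7)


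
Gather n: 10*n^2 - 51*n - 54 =10*n^2 - 51*n - 54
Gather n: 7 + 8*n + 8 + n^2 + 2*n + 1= n^2 + 10*n + 16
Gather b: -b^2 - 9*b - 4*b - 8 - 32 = -b^2 - 13*b - 40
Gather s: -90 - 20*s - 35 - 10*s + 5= -30*s - 120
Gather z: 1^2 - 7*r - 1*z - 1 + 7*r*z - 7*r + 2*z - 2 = -14*r + z*(7*r + 1) - 2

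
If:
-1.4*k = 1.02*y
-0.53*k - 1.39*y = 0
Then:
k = 0.00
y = 0.00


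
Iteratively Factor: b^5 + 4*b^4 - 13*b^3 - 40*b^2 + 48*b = (b - 3)*(b^4 + 7*b^3 + 8*b^2 - 16*b) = (b - 3)*(b + 4)*(b^3 + 3*b^2 - 4*b) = (b - 3)*(b + 4)^2*(b^2 - b) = b*(b - 3)*(b + 4)^2*(b - 1)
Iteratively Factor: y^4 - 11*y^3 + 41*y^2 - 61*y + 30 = (y - 1)*(y^3 - 10*y^2 + 31*y - 30) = (y - 2)*(y - 1)*(y^2 - 8*y + 15) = (y - 5)*(y - 2)*(y - 1)*(y - 3)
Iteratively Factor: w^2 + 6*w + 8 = (w + 4)*(w + 2)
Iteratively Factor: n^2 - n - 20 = (n - 5)*(n + 4)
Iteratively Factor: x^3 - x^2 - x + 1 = (x + 1)*(x^2 - 2*x + 1) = (x - 1)*(x + 1)*(x - 1)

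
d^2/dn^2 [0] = 0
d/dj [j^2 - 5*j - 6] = 2*j - 5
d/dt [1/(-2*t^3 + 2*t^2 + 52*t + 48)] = (3*t^2/2 - t - 13)/(-t^3 + t^2 + 26*t + 24)^2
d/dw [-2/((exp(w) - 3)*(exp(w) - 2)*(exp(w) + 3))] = 2*((exp(w) - 3)*(exp(w) - 2) + (exp(w) - 3)*(exp(w) + 3) + (exp(w) - 2)*(exp(w) + 3))*exp(w)/((exp(w) - 3)^2*(exp(w) - 2)^2*(exp(w) + 3)^2)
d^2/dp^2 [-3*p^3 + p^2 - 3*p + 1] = 2 - 18*p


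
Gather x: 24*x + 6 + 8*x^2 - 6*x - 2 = 8*x^2 + 18*x + 4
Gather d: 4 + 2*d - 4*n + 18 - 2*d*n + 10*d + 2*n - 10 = d*(12 - 2*n) - 2*n + 12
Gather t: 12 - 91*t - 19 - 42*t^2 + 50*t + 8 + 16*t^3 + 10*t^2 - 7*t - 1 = 16*t^3 - 32*t^2 - 48*t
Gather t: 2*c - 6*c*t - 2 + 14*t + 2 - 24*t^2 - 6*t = 2*c - 24*t^2 + t*(8 - 6*c)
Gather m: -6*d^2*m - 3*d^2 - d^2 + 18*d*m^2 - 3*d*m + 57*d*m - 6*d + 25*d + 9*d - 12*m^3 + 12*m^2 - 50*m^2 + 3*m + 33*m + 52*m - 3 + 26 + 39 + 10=-4*d^2 + 28*d - 12*m^3 + m^2*(18*d - 38) + m*(-6*d^2 + 54*d + 88) + 72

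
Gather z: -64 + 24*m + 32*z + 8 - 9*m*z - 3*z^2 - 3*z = 24*m - 3*z^2 + z*(29 - 9*m) - 56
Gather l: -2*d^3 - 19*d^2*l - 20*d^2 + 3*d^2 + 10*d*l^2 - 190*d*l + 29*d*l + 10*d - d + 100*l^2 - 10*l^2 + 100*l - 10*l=-2*d^3 - 17*d^2 + 9*d + l^2*(10*d + 90) + l*(-19*d^2 - 161*d + 90)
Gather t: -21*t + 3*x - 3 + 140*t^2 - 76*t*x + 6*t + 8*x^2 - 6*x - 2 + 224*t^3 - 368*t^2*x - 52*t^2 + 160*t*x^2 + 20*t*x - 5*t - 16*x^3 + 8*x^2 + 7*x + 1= 224*t^3 + t^2*(88 - 368*x) + t*(160*x^2 - 56*x - 20) - 16*x^3 + 16*x^2 + 4*x - 4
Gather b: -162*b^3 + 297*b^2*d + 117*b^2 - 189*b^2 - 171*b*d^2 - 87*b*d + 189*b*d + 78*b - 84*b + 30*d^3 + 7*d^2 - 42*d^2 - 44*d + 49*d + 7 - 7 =-162*b^3 + b^2*(297*d - 72) + b*(-171*d^2 + 102*d - 6) + 30*d^3 - 35*d^2 + 5*d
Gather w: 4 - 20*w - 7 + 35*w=15*w - 3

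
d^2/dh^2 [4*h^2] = 8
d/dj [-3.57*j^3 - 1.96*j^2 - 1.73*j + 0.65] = -10.71*j^2 - 3.92*j - 1.73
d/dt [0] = 0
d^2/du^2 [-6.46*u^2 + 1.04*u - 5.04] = -12.9200000000000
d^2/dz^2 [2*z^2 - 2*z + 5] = 4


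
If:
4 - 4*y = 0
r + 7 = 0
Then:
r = -7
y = 1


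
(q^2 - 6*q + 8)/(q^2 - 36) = (q^2 - 6*q + 8)/(q^2 - 36)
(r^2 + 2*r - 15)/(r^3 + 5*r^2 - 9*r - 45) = 1/(r + 3)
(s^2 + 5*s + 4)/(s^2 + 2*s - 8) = (s + 1)/(s - 2)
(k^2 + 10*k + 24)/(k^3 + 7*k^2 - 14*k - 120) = (k + 4)/(k^2 + k - 20)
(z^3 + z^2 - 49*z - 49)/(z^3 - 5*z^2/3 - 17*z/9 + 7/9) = 9*(z^2 - 49)/(9*z^2 - 24*z + 7)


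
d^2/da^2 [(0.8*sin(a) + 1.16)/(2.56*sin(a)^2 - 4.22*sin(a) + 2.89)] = (-5.24288*sin(a)^5 - 39.051264*sin(a)^4 + 83.593216*sin(a)^3 + 49.527248*sin(a)^2 - 131.5314*sin(a) + 43.66448)/(16.777216*sin(a)^6 - 82.968576*sin(a)^5 + 193.588224*sin(a)^4 - 262.478936*sin(a)^3 + 218.542956*sin(a)^2 - 105.737586*sin(a) + 24.137569)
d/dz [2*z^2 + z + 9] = 4*z + 1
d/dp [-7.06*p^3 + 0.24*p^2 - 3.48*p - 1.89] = -21.18*p^2 + 0.48*p - 3.48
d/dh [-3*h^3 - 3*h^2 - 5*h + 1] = -9*h^2 - 6*h - 5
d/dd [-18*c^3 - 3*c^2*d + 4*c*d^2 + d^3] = -3*c^2 + 8*c*d + 3*d^2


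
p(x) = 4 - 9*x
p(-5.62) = 54.58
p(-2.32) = 24.88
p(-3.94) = 39.46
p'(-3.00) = -9.00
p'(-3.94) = -9.00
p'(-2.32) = -9.00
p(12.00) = -104.00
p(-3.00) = 31.00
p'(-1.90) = -9.00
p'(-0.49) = -9.00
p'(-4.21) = -9.00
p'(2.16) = -9.00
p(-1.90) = 21.10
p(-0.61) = 9.49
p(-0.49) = 8.41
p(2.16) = -15.44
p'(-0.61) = -9.00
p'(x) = -9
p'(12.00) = -9.00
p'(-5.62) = -9.00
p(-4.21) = 41.89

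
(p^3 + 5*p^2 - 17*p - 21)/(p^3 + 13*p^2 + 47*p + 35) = (p - 3)/(p + 5)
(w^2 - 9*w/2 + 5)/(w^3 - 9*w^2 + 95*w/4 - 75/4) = 2*(w - 2)/(2*w^2 - 13*w + 15)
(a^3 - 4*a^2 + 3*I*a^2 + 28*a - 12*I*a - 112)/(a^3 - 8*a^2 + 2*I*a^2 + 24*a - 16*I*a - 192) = (a^2 + a*(-4 + 7*I) - 28*I)/(a^2 + a*(-8 + 6*I) - 48*I)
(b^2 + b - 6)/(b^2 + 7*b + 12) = (b - 2)/(b + 4)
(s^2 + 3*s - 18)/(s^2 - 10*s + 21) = (s + 6)/(s - 7)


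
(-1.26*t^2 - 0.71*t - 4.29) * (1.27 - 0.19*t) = 0.2394*t^3 - 1.4653*t^2 - 0.0865999999999999*t - 5.4483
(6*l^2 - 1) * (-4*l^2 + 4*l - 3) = -24*l^4 + 24*l^3 - 14*l^2 - 4*l + 3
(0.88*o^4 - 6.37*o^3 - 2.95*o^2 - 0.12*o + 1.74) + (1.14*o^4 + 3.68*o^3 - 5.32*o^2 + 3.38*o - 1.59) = 2.02*o^4 - 2.69*o^3 - 8.27*o^2 + 3.26*o + 0.15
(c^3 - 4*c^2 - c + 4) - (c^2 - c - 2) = c^3 - 5*c^2 + 6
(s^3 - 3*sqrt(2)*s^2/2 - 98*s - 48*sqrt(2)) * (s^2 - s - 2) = s^5 - 3*sqrt(2)*s^4/2 - s^4 - 100*s^3 + 3*sqrt(2)*s^3/2 - 45*sqrt(2)*s^2 + 98*s^2 + 48*sqrt(2)*s + 196*s + 96*sqrt(2)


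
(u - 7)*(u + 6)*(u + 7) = u^3 + 6*u^2 - 49*u - 294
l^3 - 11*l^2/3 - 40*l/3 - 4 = (l - 6)*(l + 1/3)*(l + 2)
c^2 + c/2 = c*(c + 1/2)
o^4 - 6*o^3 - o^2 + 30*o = o*(o - 5)*(o - 3)*(o + 2)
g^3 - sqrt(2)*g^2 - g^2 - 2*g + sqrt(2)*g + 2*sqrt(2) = (g - 2)*(g + 1)*(g - sqrt(2))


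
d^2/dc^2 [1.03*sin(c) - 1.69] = -1.03*sin(c)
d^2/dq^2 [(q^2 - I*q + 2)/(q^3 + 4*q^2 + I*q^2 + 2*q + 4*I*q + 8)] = (2*q^6 - 6*I*q^5 + q^4*(18 - 48*I) + q^3*(16 - 30*I) + q^2*(12 + 192*I) + q*(-96 + 408*I) - 112 + 64*I)/(q^9 + q^8*(12 + 3*I) + q^7*(51 + 36*I) + q^6*(100 + 155*I) + q^5*(150 + 324*I) + q^4*(264 + 540*I) + q^3*(296 + 848*I) + q^2*(480 + 576*I) + q*(384 + 768*I) + 512)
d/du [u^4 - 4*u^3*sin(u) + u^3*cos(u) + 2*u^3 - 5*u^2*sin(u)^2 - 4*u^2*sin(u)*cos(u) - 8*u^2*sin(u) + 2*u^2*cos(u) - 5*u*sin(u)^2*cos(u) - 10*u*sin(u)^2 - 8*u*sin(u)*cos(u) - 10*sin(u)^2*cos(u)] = -u^3*sin(u) - 4*u^3*cos(u) + 4*u^3 - 14*u^2*sin(u) - 5*u^2*sin(2*u) - 5*u^2*cos(u) - 4*u^2*cos(2*u) + 6*u^2 - 59*u*sin(u)/4 - 14*u*sin(2*u) - 15*u*sin(3*u)/4 + 4*u*cos(u) - 3*u*cos(2*u) - 5*u + 5*sin(u)/2 - 4*sin(2*u) - 15*sin(3*u)/2 - 5*cos(u)/4 + 5*cos(2*u) + 5*cos(3*u)/4 - 5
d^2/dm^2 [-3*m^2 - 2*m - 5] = -6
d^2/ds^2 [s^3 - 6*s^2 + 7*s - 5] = 6*s - 12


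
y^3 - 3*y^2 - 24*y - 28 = (y - 7)*(y + 2)^2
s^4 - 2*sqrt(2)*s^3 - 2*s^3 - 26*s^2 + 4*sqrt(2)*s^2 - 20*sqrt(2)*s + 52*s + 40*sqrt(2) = (s - 2)*(s - 5*sqrt(2))*(s + sqrt(2))*(s + 2*sqrt(2))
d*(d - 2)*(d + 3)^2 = d^4 + 4*d^3 - 3*d^2 - 18*d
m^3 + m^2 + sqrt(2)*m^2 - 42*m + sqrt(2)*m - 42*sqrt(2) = (m - 6)*(m + 7)*(m + sqrt(2))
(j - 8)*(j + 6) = j^2 - 2*j - 48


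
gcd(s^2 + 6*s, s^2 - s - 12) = 1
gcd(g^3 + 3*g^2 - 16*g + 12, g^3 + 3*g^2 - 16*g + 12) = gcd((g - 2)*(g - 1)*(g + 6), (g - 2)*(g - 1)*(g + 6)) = g^3 + 3*g^2 - 16*g + 12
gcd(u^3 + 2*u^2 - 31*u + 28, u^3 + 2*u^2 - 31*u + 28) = u^3 + 2*u^2 - 31*u + 28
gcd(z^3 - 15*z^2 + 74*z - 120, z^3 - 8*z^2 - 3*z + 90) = z^2 - 11*z + 30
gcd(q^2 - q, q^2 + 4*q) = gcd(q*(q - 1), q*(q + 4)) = q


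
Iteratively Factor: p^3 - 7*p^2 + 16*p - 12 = (p - 2)*(p^2 - 5*p + 6) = (p - 3)*(p - 2)*(p - 2)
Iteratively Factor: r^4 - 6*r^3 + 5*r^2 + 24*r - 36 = (r - 3)*(r^3 - 3*r^2 - 4*r + 12) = (r - 3)*(r - 2)*(r^2 - r - 6) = (r - 3)*(r - 2)*(r + 2)*(r - 3)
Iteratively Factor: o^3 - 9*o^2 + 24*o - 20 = (o - 2)*(o^2 - 7*o + 10) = (o - 5)*(o - 2)*(o - 2)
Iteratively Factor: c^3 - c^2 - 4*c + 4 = (c - 1)*(c^2 - 4) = (c - 2)*(c - 1)*(c + 2)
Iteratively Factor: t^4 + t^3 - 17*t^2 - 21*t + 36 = (t + 3)*(t^3 - 2*t^2 - 11*t + 12) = (t + 3)^2*(t^2 - 5*t + 4) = (t - 1)*(t + 3)^2*(t - 4)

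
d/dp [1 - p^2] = -2*p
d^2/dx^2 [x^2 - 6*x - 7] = 2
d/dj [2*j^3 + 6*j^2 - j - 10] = 6*j^2 + 12*j - 1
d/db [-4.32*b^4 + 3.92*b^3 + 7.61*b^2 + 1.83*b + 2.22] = -17.28*b^3 + 11.76*b^2 + 15.22*b + 1.83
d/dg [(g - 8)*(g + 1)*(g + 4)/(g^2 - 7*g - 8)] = 1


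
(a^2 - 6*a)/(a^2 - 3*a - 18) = a/(a + 3)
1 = 1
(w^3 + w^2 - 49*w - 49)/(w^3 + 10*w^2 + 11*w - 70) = (w^2 - 6*w - 7)/(w^2 + 3*w - 10)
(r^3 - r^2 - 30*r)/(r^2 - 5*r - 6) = r*(r + 5)/(r + 1)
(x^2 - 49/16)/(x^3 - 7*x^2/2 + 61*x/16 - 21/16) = (4*x + 7)/(4*x^2 - 7*x + 3)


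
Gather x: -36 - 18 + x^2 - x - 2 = x^2 - x - 56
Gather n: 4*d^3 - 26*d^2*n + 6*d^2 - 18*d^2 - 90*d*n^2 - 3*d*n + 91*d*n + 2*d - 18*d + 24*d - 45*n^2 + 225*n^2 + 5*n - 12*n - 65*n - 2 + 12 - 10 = 4*d^3 - 12*d^2 + 8*d + n^2*(180 - 90*d) + n*(-26*d^2 + 88*d - 72)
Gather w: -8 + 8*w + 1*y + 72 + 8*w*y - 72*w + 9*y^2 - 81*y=w*(8*y - 64) + 9*y^2 - 80*y + 64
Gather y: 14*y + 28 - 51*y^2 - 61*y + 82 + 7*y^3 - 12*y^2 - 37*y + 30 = 7*y^3 - 63*y^2 - 84*y + 140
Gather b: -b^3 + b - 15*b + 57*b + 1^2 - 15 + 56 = -b^3 + 43*b + 42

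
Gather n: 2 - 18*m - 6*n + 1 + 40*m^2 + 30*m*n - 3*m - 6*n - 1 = 40*m^2 - 21*m + n*(30*m - 12) + 2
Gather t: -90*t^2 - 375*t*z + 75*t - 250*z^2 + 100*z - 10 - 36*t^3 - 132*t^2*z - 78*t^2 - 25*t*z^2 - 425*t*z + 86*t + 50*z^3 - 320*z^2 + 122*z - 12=-36*t^3 + t^2*(-132*z - 168) + t*(-25*z^2 - 800*z + 161) + 50*z^3 - 570*z^2 + 222*z - 22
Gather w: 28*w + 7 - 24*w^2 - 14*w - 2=-24*w^2 + 14*w + 5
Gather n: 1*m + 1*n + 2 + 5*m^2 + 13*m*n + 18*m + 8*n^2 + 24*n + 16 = 5*m^2 + 19*m + 8*n^2 + n*(13*m + 25) + 18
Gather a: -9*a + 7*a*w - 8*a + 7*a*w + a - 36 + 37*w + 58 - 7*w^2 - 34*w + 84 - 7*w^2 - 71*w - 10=a*(14*w - 16) - 14*w^2 - 68*w + 96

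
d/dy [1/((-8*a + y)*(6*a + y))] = ((-8*a + y)*(6*a + y) + (8*a - y)^2)/((6*a + y)^2*(8*a - y)^3)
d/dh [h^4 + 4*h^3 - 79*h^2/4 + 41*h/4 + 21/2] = 4*h^3 + 12*h^2 - 79*h/2 + 41/4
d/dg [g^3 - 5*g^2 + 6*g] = 3*g^2 - 10*g + 6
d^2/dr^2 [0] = 0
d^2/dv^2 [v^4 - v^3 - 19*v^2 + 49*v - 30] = 12*v^2 - 6*v - 38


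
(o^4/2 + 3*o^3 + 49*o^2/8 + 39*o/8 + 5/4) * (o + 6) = o^5/2 + 6*o^4 + 193*o^3/8 + 333*o^2/8 + 61*o/2 + 15/2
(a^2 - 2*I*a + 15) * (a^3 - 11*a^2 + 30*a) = a^5 - 11*a^4 - 2*I*a^4 + 45*a^3 + 22*I*a^3 - 165*a^2 - 60*I*a^2 + 450*a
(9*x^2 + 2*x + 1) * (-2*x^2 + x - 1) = -18*x^4 + 5*x^3 - 9*x^2 - x - 1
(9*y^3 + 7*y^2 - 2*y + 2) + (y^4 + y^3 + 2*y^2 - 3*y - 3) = y^4 + 10*y^3 + 9*y^2 - 5*y - 1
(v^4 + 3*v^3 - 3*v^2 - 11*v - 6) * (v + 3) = v^5 + 6*v^4 + 6*v^3 - 20*v^2 - 39*v - 18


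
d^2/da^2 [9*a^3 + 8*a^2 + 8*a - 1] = 54*a + 16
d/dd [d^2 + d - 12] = 2*d + 1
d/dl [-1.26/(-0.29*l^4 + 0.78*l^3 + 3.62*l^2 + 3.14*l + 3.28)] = (-1.4616*l^3 + 2.9484*l^2 + 9.1224*l + 3.9564)/(-0.29*l^4 + 0.78*l^3 + 3.62*l^2 + 3.14*l + 3.28)^2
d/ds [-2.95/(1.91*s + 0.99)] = 5.6345/(1.91*s + 0.99)^2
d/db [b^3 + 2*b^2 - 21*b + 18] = 3*b^2 + 4*b - 21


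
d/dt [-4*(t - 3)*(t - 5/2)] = 22 - 8*t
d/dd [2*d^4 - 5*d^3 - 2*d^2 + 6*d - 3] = 8*d^3 - 15*d^2 - 4*d + 6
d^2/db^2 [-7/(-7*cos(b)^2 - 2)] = 98*(-14*sin(b)^4 + 3*sin(b)^2 + 9)/(7*cos(b)^2 + 2)^3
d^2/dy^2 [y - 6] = 0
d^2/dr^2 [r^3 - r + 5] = 6*r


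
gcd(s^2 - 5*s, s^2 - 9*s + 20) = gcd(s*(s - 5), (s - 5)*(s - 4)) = s - 5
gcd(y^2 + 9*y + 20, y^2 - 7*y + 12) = 1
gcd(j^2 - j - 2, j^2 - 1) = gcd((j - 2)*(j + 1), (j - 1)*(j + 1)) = j + 1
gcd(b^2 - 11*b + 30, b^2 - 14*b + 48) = b - 6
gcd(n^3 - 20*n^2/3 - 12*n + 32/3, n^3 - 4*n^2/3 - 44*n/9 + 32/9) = n^2 + 4*n/3 - 4/3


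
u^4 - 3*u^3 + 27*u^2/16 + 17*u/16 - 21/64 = (u - 7/4)*(u - 3/2)*(u - 1/4)*(u + 1/2)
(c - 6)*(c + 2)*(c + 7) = c^3 + 3*c^2 - 40*c - 84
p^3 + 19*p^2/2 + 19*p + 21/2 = (p + 1)*(p + 3/2)*(p + 7)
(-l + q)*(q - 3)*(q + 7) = -l*q^2 - 4*l*q + 21*l + q^3 + 4*q^2 - 21*q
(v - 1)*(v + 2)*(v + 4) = v^3 + 5*v^2 + 2*v - 8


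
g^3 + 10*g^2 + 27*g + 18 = (g + 1)*(g + 3)*(g + 6)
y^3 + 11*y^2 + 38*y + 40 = (y + 2)*(y + 4)*(y + 5)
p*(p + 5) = p^2 + 5*p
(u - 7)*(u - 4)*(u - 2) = u^3 - 13*u^2 + 50*u - 56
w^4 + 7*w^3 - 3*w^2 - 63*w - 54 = (w - 3)*(w + 1)*(w + 3)*(w + 6)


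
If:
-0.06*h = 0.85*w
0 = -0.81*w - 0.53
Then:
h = 9.27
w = -0.65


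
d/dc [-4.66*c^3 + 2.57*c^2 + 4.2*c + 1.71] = -13.98*c^2 + 5.14*c + 4.2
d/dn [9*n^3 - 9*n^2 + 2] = 9*n*(3*n - 2)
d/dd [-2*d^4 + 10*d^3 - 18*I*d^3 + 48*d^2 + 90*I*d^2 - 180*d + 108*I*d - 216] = -8*d^3 + d^2*(30 - 54*I) + d*(96 + 180*I) - 180 + 108*I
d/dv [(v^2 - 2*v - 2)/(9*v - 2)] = (9*v^2 - 4*v + 22)/(81*v^2 - 36*v + 4)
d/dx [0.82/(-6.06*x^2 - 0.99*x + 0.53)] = (9.9384*x + 0.8118)/(6.06*x^2 + 0.99*x - 0.53)^2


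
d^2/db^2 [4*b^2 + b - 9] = 8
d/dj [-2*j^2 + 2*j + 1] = 2 - 4*j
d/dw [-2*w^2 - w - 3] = -4*w - 1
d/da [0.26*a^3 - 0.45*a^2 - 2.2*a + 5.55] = 0.78*a^2 - 0.9*a - 2.2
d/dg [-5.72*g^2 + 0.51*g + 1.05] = 0.51 - 11.44*g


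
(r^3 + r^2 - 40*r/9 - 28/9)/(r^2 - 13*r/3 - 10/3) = (3*r^2 + r - 14)/(3*(r - 5))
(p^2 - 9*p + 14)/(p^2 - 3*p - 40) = (-p^2 + 9*p - 14)/(-p^2 + 3*p + 40)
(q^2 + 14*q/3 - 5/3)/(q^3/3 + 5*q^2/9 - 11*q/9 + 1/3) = 3*(q + 5)/(q^2 + 2*q - 3)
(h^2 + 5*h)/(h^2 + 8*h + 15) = h/(h + 3)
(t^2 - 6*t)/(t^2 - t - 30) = t/(t + 5)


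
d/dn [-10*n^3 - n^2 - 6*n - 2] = -30*n^2 - 2*n - 6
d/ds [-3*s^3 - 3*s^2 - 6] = 3*s*(-3*s - 2)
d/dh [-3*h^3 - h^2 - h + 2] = -9*h^2 - 2*h - 1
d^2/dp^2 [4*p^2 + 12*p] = 8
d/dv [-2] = 0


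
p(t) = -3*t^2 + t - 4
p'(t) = 1 - 6*t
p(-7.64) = -186.75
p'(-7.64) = 46.84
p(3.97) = -47.31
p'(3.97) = -22.82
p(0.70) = -4.77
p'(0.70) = -3.20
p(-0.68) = -6.07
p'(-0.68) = 5.08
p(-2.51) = -25.41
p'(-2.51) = 16.06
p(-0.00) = -4.00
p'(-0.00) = 1.00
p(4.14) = -51.28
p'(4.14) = -23.84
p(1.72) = -11.16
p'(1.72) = -9.32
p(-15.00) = -694.00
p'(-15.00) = 91.00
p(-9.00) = -256.00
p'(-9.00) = 55.00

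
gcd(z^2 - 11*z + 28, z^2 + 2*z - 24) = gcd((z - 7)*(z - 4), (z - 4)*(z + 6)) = z - 4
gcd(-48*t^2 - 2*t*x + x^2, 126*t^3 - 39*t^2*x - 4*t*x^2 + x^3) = 6*t + x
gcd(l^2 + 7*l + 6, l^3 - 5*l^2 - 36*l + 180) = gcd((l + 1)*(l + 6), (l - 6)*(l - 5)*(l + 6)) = l + 6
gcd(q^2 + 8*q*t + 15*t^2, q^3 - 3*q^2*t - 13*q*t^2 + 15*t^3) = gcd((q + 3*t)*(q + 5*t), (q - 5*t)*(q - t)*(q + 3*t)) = q + 3*t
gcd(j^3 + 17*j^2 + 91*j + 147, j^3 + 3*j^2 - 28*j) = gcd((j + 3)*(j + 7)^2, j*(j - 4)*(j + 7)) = j + 7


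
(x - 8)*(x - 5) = x^2 - 13*x + 40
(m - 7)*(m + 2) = m^2 - 5*m - 14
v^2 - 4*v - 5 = (v - 5)*(v + 1)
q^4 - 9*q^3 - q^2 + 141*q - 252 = (q - 7)*(q - 3)^2*(q + 4)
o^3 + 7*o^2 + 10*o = o*(o + 2)*(o + 5)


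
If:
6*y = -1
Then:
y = -1/6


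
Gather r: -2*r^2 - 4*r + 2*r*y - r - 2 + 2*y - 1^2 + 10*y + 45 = -2*r^2 + r*(2*y - 5) + 12*y + 42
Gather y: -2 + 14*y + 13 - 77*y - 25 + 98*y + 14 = 35*y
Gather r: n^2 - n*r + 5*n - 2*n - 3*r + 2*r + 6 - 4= n^2 + 3*n + r*(-n - 1) + 2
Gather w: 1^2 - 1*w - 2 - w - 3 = -2*w - 4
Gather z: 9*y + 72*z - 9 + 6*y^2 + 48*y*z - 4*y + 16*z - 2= 6*y^2 + 5*y + z*(48*y + 88) - 11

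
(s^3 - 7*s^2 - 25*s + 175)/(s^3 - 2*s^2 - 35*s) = (s - 5)/s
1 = 1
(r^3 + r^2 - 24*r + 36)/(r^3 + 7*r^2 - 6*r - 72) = (r - 2)/(r + 4)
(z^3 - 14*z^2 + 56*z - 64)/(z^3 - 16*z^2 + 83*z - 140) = (z^2 - 10*z + 16)/(z^2 - 12*z + 35)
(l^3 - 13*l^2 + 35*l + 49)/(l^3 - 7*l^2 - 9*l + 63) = (l^2 - 6*l - 7)/(l^2 - 9)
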